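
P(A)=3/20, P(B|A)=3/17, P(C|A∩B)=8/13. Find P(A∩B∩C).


P(A∩B∩C) = P(A) * P(B|A) * P(C|A∩B)
= 3/20 * 3/17 * 8/13
= 9/340 * 8/13 = 18/1105

18/1105


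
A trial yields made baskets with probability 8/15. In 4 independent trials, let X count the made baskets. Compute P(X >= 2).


P(X>=2) = P(X=2) + P(X=3) + P(X=4)
= 6272/16875 + 14336/50625 + 4096/50625
= 12416/16875

12416/16875


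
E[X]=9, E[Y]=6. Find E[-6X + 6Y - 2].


E[-6X + 6Y - 2] = -6*E[X] + 6*E[Y] - 2
= (-6)*(9) + (6)*(6) + (-2)
= -54 + 36 - 2 = -20

-20


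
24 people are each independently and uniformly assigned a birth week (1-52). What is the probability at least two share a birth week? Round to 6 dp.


P(all different) = prod((52-i)/52 for i=0..23) = 0.001732
P(at least one match) = 1 - 0.001732 = 0.998268

0.998268


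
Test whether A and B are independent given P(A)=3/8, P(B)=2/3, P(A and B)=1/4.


P(A)*P(B) = 3/8*2/3 = 1/4
P(A∩B) = 1/4, which equals P(A)P(B), so independent

Yes, A and B are independent


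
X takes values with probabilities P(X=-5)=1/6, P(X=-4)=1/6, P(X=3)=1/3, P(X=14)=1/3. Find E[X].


E[X] = sum(x * P(x))
= -5*1/6 - 4*1/6 + 3*1/3 + 14*1/3
= 25/6

25/6


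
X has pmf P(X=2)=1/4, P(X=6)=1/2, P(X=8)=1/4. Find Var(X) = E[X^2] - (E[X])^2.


E[X] = 11/2, E[X^2] = 35
Var(X) = E[X^2] - (E[X])^2 = 35 - (11/2)^2 = 19/4

19/4


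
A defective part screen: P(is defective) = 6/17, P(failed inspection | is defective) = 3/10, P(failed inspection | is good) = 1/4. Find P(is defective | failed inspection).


P(A) = P(A|B)P(B) + P(A|B')P(B') = 3/10*6/17 + 1/4*11/17 = 91/340
P(B|A) = P(A|B)P(B)/P(A) = (9/85)/(91/340) = 36/91

36/91


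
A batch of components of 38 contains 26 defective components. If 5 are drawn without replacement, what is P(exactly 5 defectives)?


P(X=5) = C(26,5)*C(12,0) / C(38,5)
= 65780*1 / 501942
= 65780/501942 = 32890/250971

32890/250971


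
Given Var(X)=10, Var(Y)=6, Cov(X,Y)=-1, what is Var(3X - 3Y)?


Var(3X - 3Y) = 3^2*Var(X) + (-3)^2*Var(Y) + 2*3*(-3)*Cov(X,Y)
= 9*10 + 9*6 - 18*(-1)
= 90 + 54 + 18 = 162

162


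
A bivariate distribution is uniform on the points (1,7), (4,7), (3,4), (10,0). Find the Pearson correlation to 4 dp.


Cov(X,Y) = -8.5000, Var(X) = 11.2500, Var(Y) = 8.2500
rho = Cov/(sqrt(VarX)*sqrt(VarY)) = -0.8823

-0.8823


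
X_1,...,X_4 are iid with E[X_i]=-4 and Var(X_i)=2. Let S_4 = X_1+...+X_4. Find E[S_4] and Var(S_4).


E[S_n] = n*mu = 4*-4 = -16
Var(S_n) = n*sigma^2 = 4*2 = 8

E[S_4]=-16, Var(S_4)=8


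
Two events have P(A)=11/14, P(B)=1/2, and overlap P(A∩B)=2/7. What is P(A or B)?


P(A∪B) = P(A) + P(B) - P(A∩B)
= 11/14 + 1/2 - 2/7 = 1

1


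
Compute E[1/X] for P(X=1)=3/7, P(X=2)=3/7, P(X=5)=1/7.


E[1/X] = sum(g(x)*P(x))
= 1*3/7 + 1/2*3/7 + 1/5*1/7
= 47/70

47/70


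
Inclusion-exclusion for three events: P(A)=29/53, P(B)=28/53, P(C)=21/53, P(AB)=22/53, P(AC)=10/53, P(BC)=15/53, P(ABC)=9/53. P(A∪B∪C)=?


P(A∪B∪C) = P(A)+P(B)+P(C) - P(AB)-P(AC)-P(BC) + P(ABC)
= 29/53+28/53+21/53 - 22/53-10/53-15/53 + 9/53
= 40/53

40/53


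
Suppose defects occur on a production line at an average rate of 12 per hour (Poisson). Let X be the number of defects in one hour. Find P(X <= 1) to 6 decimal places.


P(X<=1) = e^(-12)*12^0/0! + e^(-12)*12^1/1!
≈ 0.0000061442 + 0.0000737305
= 0.0000798747
≈ 0.000080

0.000080


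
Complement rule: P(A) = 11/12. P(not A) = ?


P(A') = 1 - P(A) = 1 - 11/12 = 1/12

1/12


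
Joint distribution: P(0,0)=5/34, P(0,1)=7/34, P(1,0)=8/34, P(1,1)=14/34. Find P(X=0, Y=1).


Read from table: P(X=0, Y=1) = 7/34

7/34


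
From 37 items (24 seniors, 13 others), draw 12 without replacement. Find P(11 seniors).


P(X=11) = C(24,11)*C(13,1) / C(37,12)
= 2496144*13 / 1852482996
= 32449872/1852482996 = 1748/99789

1748/99789


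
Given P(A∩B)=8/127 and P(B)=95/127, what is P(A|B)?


P(A|B) = P(A∩B)/P(B) = (8/127)/(95/127) = 8/95

8/95


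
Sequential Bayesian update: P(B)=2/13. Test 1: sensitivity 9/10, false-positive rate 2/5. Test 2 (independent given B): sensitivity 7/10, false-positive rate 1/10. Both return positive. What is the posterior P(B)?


After test 1: P(+) = 9/10*2/13 + 2/5*11/13 = 31/65
P(B|+) = (9/65)/(31/65) = 9/31
After test 2 (use post1 as new prior): P(+) = 7/10*9/31 + 1/10*22/31 = 17/62
P(B|+,+) = (63/310)/(17/62) = 63/85

63/85


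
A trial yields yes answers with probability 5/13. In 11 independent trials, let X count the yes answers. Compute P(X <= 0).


P(X<=0) = P(X=0)
= 8589934592/1792160394037
= 8589934592/1792160394037

8589934592/1792160394037


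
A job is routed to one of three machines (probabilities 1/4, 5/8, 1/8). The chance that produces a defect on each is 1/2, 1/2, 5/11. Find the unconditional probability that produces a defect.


P(A) = P(A|B1)P(B1) + P(A|B2)P(B2) + P(A|B3)P(B3)
= 1/2*1/4 + 1/2*5/8 + 5/11*1/8
= 1/8 + 5/16 + 5/88 = 87/176

87/176


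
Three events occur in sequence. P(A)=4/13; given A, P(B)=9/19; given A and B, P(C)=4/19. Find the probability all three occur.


P(A∩B∩C) = P(A) * P(B|A) * P(C|A∩B)
= 4/13 * 9/19 * 4/19
= 36/247 * 4/19 = 144/4693

144/4693


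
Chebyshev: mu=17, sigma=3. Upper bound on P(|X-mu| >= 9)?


k = 9/3 = 3
Chebyshev: P(|X-mu| >= k*sigma) <= 1/k^2 = 1/3^2 = 1/9

1/9


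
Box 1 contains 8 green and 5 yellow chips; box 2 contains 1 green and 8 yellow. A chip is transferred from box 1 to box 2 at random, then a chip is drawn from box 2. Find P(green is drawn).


P(transfer green) = 8/13; P(transfer yellow) = 5/13
If green transferred: Urn II has 2 green of 10, so P(green|green moved) = 1/5
If yellow transferred: Urn II has 1 green of 10, so P(green|yellow moved) = 1/10
By total probability: P(green) = 8/13*1/5 + 5/13*1/10 = 21/130

21/130


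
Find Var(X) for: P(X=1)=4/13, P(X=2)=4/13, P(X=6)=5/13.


E[X] = 42/13, E[X^2] = 200/13
Var(X) = E[X^2] - (E[X])^2 = 200/13 - (42/13)^2 = 836/169

836/169


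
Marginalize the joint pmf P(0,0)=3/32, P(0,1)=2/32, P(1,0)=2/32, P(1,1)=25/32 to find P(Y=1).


P(Y=1) = P(0,1)+P(1,1) = 2/32 + 25/32 = 27/32

27/32


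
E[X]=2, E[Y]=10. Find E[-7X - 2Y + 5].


E[-7X - 2Y + 5] = -7*E[X] - 2*E[Y] + 5
= (-7)*(2) + (-2)*(10) + (5)
= -14 - 20 + 5 = -29

-29


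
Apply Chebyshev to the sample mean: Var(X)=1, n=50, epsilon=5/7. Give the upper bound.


Var(Xbar) = Var(X)/n = 1/50
Chebyshev: P(|Xbar-mu| >= 5/7) <= Var(Xbar)/(5/7)^2 = (1/50)/(25/49) = 49/1250

49/1250


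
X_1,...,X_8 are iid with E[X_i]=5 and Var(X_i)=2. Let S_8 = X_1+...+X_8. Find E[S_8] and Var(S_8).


E[S_n] = n*mu = 8*5 = 40
Var(S_n) = n*sigma^2 = 8*2 = 16

E[S_8]=40, Var(S_8)=16


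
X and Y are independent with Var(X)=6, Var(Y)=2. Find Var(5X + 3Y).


Independence => Cov(X,Y)=0
Var(5X + 3Y) = 5^2*Var(X) + 3^2*Var(Y)
= 25*6 + 9*2 = 168

168


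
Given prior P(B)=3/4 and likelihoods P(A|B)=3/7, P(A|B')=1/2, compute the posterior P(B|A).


P(A) = P(A|B)P(B) + P(A|B')P(B') = 3/7*3/4 + 1/2*1/4 = 25/56
P(B|A) = P(A|B)P(B)/P(A) = (9/28)/(25/56) = 18/25

18/25


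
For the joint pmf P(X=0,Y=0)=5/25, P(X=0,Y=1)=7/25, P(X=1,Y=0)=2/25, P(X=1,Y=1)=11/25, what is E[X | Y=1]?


P(Y=1) = 18/25
E[X|Y=1] = (0*7 + 1*11)/18 = 11/18

11/18


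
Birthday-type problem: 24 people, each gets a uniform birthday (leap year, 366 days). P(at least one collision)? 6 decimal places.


P(all different) = prod((366-i)/366 for i=0..23) = 0.462654
P(at least one match) = 1 - 0.462654 = 0.537346

0.537346


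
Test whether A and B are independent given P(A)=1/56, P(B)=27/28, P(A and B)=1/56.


P(A)*P(B) = 1/56*27/28 = 27/1568
P(A∩B) = 1/56 != 27/1568, so not independent

No, A and B are not independent


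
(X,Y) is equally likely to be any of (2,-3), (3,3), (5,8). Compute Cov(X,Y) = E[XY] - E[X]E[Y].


E[X]=10/3, E[Y]=8/3, E[XY]=43/3
Cov(X,Y) = E[XY] - E[X]E[Y] = 43/3 - 10/3*8/3 = 49/9

49/9


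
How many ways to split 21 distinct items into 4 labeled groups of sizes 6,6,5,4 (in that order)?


21! = 51090942171709440000
Denominator: 6!=720 * 6!=720 * 5!=120 * 4!=24
Coefficient = 51090942171709440000 / 1492992000 = 34220506320

34220506320


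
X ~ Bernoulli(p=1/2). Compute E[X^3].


For Bernoulli: X in {0,1}
E[X^3] = 0^3*(1-1/2) + 1^3*1/2 = 1/2

1/2


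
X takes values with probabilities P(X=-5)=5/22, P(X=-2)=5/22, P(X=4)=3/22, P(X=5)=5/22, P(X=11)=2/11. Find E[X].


E[X] = sum(x * P(x))
= -5*5/22 - 2*5/22 + 4*3/22 + 5*5/22 + 11*2/11
= 23/11

23/11


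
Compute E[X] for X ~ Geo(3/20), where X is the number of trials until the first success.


For geometric (trials until first success), E[X] = 1/p = 1/(3/20) = 20/3

20/3


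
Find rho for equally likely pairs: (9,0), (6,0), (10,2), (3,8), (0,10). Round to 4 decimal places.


Cov(X,Y) = -13.6000, Var(X) = 13.8400, Var(Y) = 17.6000
rho = Cov/(sqrt(VarX)*sqrt(VarY)) = -0.8714

-0.8714


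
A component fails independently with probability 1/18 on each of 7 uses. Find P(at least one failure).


P(at least one) = 1 - P(none)
P(none) = (1 - 1/18)^7 = (17/18)^7 = 410338673/612220032
P(at least one) = 1 - 410338673/612220032 = 201881359/612220032

201881359/612220032


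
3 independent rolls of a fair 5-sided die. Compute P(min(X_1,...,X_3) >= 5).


P(min >= 5) = P(all X_i >= 5) = (P(X_1 >= 5))^3
= (1/5)^3 = 1/125

1/125


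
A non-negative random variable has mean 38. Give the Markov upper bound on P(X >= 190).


Markov: P(X >= a) <= E[X]/a
P(X >= 190) <= 38/190 = 1/5

1/5


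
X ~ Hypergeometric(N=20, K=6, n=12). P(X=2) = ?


P(X=2) = C(6,2)*C(14,10) / C(20,12)
= 15*1001 / 125970
= 15015/125970 = 77/646

77/646


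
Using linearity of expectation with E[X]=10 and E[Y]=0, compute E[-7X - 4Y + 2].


E[-7X - 4Y + 2] = -7*E[X] - 4*E[Y] + 2
= (-7)*(10) + (-4)*(0) + (2)
= -70 + 0 + 2 = -68

-68


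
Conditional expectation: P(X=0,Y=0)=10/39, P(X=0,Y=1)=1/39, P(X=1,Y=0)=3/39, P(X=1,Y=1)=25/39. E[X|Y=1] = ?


P(Y=1) = 26/39
E[X|Y=1] = (0*1 + 1*25)/26 = 25/26

25/26


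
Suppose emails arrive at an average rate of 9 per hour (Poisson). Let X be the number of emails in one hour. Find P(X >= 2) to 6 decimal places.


P(X>=2) = 1 - P(X<=1) = 1 - (e^(-9)*9^0/0! + e^(-9)*9^1/1!)
≈ 1 - (0.0001234098 + 0.0011106882)
= 1 - 0.0012340980 = 0.9987659020
≈ 0.998766

0.998766


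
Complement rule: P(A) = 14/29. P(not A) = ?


P(A') = 1 - P(A) = 1 - 14/29 = 15/29

15/29


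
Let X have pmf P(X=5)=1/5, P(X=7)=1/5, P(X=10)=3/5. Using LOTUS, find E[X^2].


E[X^2] = sum(g(x)*P(x))
= 25*1/5 + 49*1/5 + 100*3/5
= 374/5

374/5


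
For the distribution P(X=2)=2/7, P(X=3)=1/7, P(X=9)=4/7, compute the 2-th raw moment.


E[X^2] = sum(x^2 * P(x))
= 4*2/7 + 9*1/7 + 81*4/7
= 341/7

341/7


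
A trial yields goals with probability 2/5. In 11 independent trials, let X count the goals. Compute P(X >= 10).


P(X>=10) = P(X=10) + P(X=11)
= 33792/48828125 + 2048/48828125
= 7168/9765625

7168/9765625


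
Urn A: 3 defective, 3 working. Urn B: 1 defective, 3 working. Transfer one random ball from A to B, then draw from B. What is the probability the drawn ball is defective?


P(transfer defective) = 3/6 = 1/2; P(transfer working) = 1/2
If defective transferred: Urn II has 2 defective of 5, so P(defective|defective moved) = 2/5
If working transferred: Urn II has 1 defective of 5, so P(defective|working moved) = 1/5
By total probability: P(defective) = 1/2*2/5 + 1/2*1/5 = 3/10

3/10


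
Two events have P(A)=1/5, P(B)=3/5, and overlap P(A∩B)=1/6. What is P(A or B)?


P(A∪B) = P(A) + P(B) - P(A∩B)
= 1/5 + 3/5 - 1/6 = 19/30

19/30


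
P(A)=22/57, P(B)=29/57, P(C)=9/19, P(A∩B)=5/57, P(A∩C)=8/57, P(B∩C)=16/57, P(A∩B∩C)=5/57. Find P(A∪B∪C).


P(A∪B∪C) = P(A)+P(B)+P(C) - P(AB)-P(AC)-P(BC) + P(ABC)
= 22/57+29/57+9/19 - 5/57-8/57-16/57 + 5/57
= 18/19

18/19


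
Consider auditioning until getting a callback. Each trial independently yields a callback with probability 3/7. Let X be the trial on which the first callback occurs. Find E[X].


For geometric (trials until first success), E[X] = 1/p = 1/(3/7) = 7/3

7/3


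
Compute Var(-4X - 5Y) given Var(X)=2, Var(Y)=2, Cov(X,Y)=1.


Var(-4X - 5Y) = (-4)^2*Var(X) + (-5)^2*Var(Y) + 2*(-4)*(-5)*Cov(X,Y)
= 16*2 + 25*2 + 40*1
= 32 + 50 + 40 = 122

122


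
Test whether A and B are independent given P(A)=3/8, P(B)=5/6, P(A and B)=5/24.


P(A)*P(B) = 3/8*5/6 = 5/16
P(A∩B) = 5/24 != 5/16, so not independent

No, A and B are not independent


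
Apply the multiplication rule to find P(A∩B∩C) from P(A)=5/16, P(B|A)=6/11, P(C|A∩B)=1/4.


P(A∩B∩C) = P(A) * P(B|A) * P(C|A∩B)
= 5/16 * 6/11 * 1/4
= 15/88 * 1/4 = 15/352

15/352


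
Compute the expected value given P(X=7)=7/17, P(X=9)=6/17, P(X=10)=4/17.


E[X] = sum(x * P(x))
= 7*7/17 + 9*6/17 + 10*4/17
= 143/17

143/17


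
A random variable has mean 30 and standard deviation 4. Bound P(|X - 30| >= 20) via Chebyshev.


k = 20/4 = 5
Chebyshev: P(|X-mu| >= k*sigma) <= 1/k^2 = 1/5^2 = 1/25

1/25


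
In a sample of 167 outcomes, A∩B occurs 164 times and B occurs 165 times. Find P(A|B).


P(A|B) = P(A∩B)/P(B) = (164/167)/(165/167) = 164/165

164/165


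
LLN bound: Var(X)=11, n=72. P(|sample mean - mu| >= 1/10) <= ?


Var(Xbar) = Var(X)/n = 11/72
Chebyshev: P(|Xbar-mu| >= 1/10) <= Var(Xbar)/(1/10)^2 = (11/72)/(1/100) = 275/18
Bound exceeds 1, so trivial bound: 1

1


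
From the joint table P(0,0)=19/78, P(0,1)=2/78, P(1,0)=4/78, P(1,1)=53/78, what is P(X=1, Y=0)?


Read from table: P(X=1, Y=0) = 4/78 = 2/39

2/39


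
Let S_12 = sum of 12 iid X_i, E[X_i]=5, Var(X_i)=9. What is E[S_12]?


E[S_n] = n*E[X_1] = 12*5 = 60

60


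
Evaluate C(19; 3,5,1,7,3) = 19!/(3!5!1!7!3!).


19! = 121645100408832000
Denominator: 3!=6 * 5!=120 * 1!=1 * 7!=5040 * 3!=6
Coefficient = 121645100408832000 / 21772800 = 5587021440

5587021440


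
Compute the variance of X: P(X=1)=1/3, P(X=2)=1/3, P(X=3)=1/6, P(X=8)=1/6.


E[X] = 17/6, E[X^2] = 83/6
Var(X) = E[X^2] - (E[X])^2 = 83/6 - (17/6)^2 = 209/36

209/36


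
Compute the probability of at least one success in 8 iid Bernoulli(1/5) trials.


P(at least one) = 1 - P(none)
P(none) = (1 - 1/5)^8 = (4/5)^8 = 65536/390625
P(at least one) = 1 - 65536/390625 = 325089/390625

325089/390625


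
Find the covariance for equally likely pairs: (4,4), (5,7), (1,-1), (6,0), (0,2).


E[X]=16/5, E[Y]=12/5, E[XY]=10
Cov(X,Y) = E[XY] - E[X]E[Y] = 10 - 16/5*12/5 = 58/25

58/25


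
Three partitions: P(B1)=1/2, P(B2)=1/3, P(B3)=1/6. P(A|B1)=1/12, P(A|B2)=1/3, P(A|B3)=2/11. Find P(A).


P(A) = P(A|B1)P(B1) + P(A|B2)P(B2) + P(A|B3)P(B3)
= 1/12*1/2 + 1/3*1/3 + 2/11*1/6
= 1/24 + 1/9 + 1/33 = 145/792

145/792


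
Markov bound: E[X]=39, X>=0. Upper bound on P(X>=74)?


Markov: P(X >= a) <= E[X]/a
P(X >= 74) <= 39/74

39/74


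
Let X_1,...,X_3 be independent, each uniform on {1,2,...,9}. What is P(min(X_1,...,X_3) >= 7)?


P(min >= 7) = P(all X_i >= 7) = (P(X_1 >= 7))^3
= (3/9)^3 = (1/3)^3 = 1/27

1/27


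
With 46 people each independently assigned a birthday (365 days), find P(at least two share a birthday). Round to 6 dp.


P(all different) = prod((365-i)/365 for i=0..45) = 0.051747
P(at least one match) = 1 - 0.051747 = 0.948253

0.948253


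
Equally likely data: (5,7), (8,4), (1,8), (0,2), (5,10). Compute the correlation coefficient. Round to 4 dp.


Cov(X,Y) = 1.4400, Var(X) = 8.5600, Var(Y) = 8.1600
rho = Cov/(sqrt(VarX)*sqrt(VarY)) = 0.1723

0.1723


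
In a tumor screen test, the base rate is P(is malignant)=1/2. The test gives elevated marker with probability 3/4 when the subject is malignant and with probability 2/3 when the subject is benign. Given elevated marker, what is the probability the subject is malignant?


P(A) = P(A|B)P(B) + P(A|B')P(B') = 3/4*1/2 + 2/3*1/2 = 17/24
P(B|A) = P(A|B)P(B)/P(A) = (3/8)/(17/24) = 9/17

9/17


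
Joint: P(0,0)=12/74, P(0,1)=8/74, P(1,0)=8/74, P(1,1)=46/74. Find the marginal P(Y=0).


P(Y=0) = P(0,0)+P(1,0) = 12/74 + 8/74 = 20/74 = 10/37

10/37


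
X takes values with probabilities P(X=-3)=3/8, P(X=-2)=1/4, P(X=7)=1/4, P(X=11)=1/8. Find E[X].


E[X] = sum(x * P(x))
= -3*3/8 - 2*1/4 + 7*1/4 + 11*1/8
= 3/2

3/2


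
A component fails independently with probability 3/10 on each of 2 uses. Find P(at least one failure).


P(at least one) = 1 - P(none)
P(none) = (1 - 3/10)^2 = (7/10)^2 = 49/100
P(at least one) = 1 - 49/100 = 51/100

51/100


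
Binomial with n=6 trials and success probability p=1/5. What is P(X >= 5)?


P(X>=5) = P(X=5) + P(X=6)
= 24/15625 + 1/15625
= 1/625

1/625


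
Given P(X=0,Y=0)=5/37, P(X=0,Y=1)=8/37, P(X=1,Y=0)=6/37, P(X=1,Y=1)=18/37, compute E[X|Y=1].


P(Y=1) = 26/37
E[X|Y=1] = (0*8 + 1*18)/26 = 18/26 = 9/13

9/13


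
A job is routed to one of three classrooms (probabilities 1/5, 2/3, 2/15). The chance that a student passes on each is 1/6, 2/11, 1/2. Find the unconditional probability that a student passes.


P(A) = P(A|B1)P(B1) + P(A|B2)P(B2) + P(A|B3)P(B3)
= 1/6*1/5 + 2/11*2/3 + 1/2*2/15
= 1/30 + 4/33 + 1/15 = 73/330

73/330


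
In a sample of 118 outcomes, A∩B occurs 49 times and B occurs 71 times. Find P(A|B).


P(A|B) = P(A∩B)/P(B) = (49/118)/(71/118) = 49/71

49/71


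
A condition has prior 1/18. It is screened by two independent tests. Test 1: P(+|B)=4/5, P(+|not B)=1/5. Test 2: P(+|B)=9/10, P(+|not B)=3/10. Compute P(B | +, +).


After test 1: P(+) = 4/5*1/18 + 1/5*17/18 = 7/30
P(B|+) = (2/45)/(7/30) = 4/21
After test 2 (use post1 as new prior): P(+) = 9/10*4/21 + 3/10*17/21 = 29/70
P(B|+,+) = (6/35)/(29/70) = 12/29

12/29


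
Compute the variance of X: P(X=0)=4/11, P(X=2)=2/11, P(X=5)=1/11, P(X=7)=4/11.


E[X] = 37/11, E[X^2] = 229/11
Var(X) = E[X^2] - (E[X])^2 = 229/11 - (37/11)^2 = 1150/121

1150/121


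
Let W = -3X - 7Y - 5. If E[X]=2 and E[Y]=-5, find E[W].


E[-3X - 7Y - 5] = -3*E[X] - 7*E[Y] - 5
= (-3)*(2) + (-7)*(-5) + (-5)
= -6 + 35 - 5 = 24

24


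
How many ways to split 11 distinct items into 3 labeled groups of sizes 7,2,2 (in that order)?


11! = 39916800
Denominator: 7!=5040 * 2!=2 * 2!=2
Coefficient = 39916800 / 20160 = 1980

1980


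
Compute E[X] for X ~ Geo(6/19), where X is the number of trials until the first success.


For geometric (trials until first success), E[X] = 1/p = 1/(6/19) = 19/6

19/6


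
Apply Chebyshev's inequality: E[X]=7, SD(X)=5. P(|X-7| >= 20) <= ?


k = 20/5 = 4
Chebyshev: P(|X-mu| >= k*sigma) <= 1/k^2 = 1/4^2 = 1/16

1/16


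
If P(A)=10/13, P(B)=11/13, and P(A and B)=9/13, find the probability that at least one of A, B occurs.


P(A∪B) = P(A) + P(B) - P(A∩B)
= 10/13 + 11/13 - 9/13 = 12/13

12/13


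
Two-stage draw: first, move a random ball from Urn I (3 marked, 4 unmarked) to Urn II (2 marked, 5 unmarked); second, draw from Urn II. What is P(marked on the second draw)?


P(transfer marked) = 3/7; P(transfer unmarked) = 4/7
If marked transferred: Urn II has 3 marked of 8, so P(marked|marked moved) = 3/8
If unmarked transferred: Urn II has 2 marked of 8, so P(marked|unmarked moved) = 1/4
By total probability: P(marked) = 3/7*3/8 + 4/7*1/4 = 17/56

17/56


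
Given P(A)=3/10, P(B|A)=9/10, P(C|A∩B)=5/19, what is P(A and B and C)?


P(A∩B∩C) = P(A) * P(B|A) * P(C|A∩B)
= 3/10 * 9/10 * 5/19
= 27/100 * 5/19 = 27/380

27/380


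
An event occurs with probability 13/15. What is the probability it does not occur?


P(A') = 1 - P(A) = 1 - 13/15 = 2/15

2/15


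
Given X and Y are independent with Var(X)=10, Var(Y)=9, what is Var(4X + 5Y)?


Independence => Cov(X,Y)=0
Var(4X + 5Y) = 4^2*Var(X) + 5^2*Var(Y)
= 16*10 + 25*9 = 385

385


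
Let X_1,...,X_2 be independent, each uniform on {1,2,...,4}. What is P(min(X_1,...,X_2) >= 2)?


P(min >= 2) = P(all X_i >= 2) = (P(X_1 >= 2))^2
= (3/4)^2 = 9/16

9/16


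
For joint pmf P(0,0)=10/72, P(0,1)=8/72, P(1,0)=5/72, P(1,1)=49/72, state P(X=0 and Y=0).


Read from table: P(X=0, Y=0) = 10/72 = 5/36

5/36


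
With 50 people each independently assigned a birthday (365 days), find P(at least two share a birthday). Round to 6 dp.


P(all different) = prod((365-i)/365 for i=0..49) = 0.029626
P(at least one match) = 1 - 0.029626 = 0.970374

0.970374


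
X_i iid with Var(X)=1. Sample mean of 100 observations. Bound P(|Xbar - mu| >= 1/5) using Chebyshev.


Var(Xbar) = Var(X)/n = 1/100
Chebyshev: P(|Xbar-mu| >= 1/5) <= Var(Xbar)/(1/5)^2 = (1/100)/(1/25) = 1/4

1/4


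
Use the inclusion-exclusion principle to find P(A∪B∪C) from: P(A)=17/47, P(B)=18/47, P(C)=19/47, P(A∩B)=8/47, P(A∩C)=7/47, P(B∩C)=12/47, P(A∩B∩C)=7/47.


P(A∪B∪C) = P(A)+P(B)+P(C) - P(AB)-P(AC)-P(BC) + P(ABC)
= 17/47+18/47+19/47 - 8/47-7/47-12/47 + 7/47
= 34/47

34/47


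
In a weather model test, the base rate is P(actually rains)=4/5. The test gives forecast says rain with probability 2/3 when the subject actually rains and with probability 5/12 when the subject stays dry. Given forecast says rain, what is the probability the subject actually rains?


P(A) = P(A|B)P(B) + P(A|B')P(B') = 2/3*4/5 + 5/12*1/5 = 37/60
P(B|A) = P(A|B)P(B)/P(A) = (8/15)/(37/60) = 32/37

32/37


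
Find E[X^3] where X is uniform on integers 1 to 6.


E[X^3] = (1/6) * sum(x^3 for x=1..6)
= 441/6 = 147/2

147/2


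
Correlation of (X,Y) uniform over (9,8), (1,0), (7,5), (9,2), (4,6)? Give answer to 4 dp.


Cov(X,Y) = 4.6000, Var(X) = 9.6000, Var(Y) = 8.1600
rho = Cov/(sqrt(VarX)*sqrt(VarY)) = 0.5197

0.5197


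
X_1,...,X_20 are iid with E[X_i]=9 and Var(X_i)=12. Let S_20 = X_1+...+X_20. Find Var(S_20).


By independence, Var(S_n) = n*Var(X_1) = 20*12 = 240

240


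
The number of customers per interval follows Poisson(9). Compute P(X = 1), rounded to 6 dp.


P(X=1) = e^(-9) * 9^1 / 1!
≈ 0.0001234098041 * 9 / 1
≈ 0.001111

0.001111


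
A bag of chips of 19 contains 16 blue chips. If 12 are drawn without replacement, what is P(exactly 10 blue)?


P(X=10) = C(16,10)*C(3,2) / C(19,12)
= 8008*3 / 50388
= 24024/50388 = 154/323

154/323


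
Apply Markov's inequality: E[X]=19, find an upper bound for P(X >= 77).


Markov: P(X >= a) <= E[X]/a
P(X >= 77) <= 19/77

19/77


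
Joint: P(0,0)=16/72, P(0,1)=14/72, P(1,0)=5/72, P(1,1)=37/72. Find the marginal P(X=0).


P(X=0) = P(0,0)+P(0,1) = 16/72 + 14/72 = 30/72 = 5/12

5/12


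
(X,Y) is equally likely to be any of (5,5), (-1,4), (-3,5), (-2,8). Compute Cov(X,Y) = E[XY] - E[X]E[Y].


E[X]=-1/4, E[Y]=11/2, E[XY]=-5/2
Cov(X,Y) = E[XY] - E[X]E[Y] = -5/2 + 1/4*11/2 = -9/8

-9/8


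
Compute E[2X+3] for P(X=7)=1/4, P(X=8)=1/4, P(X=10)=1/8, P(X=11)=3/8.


E[2X+3] = sum(g(x)*P(x))
= 17*1/4 + 19*1/4 + 23*1/8 + 25*3/8
= 85/4

85/4


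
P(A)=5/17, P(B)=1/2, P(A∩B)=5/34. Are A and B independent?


P(A)*P(B) = 5/17*1/2 = 5/34
P(A∩B) = 5/34, which equals P(A)P(B), so independent

Yes, A and B are independent


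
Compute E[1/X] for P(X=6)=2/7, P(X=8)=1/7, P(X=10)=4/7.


E[1/X] = sum(g(x)*P(x))
= 1/6*2/7 + 1/8*1/7 + 1/10*4/7
= 103/840

103/840


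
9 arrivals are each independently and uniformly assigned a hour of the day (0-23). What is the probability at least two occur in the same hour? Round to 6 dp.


P(all different) = prod((24-i)/24 for i=0..8) = 0.179599
P(at least one match) = 1 - 0.179599 = 0.820401

0.820401


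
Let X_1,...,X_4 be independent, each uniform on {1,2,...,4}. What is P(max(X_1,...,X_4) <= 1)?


P(max <= 1) = P(all X_i <= 1) = (P(X_1 <= 1))^4
= (1/4)^4 = 1/256

1/256


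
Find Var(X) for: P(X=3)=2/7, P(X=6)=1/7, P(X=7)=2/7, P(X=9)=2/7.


E[X] = 44/7, E[X^2] = 314/7
Var(X) = E[X^2] - (E[X])^2 = 314/7 - (44/7)^2 = 262/49

262/49


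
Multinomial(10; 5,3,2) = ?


10! = 3628800
Denominator: 5!=120 * 3!=6 * 2!=2
Coefficient = 3628800 / 1440 = 2520

2520


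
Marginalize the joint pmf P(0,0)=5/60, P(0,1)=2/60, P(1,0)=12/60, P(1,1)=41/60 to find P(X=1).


P(X=1) = P(1,0)+P(1,1) = 12/60 + 41/60 = 53/60

53/60


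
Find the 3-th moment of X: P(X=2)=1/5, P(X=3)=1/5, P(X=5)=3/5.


E[X^3] = sum(x^3 * P(x))
= 8*1/5 + 27*1/5 + 125*3/5
= 82

82


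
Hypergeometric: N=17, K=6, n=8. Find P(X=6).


P(X=6) = C(6,6)*C(11,2) / C(17,8)
= 1*55 / 24310
= 55/24310 = 1/442

1/442


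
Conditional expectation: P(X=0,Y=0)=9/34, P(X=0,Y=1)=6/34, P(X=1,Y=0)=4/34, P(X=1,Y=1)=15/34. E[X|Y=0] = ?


P(Y=0) = 13/34
E[X|Y=0] = (0*9 + 1*4)/13 = 4/13

4/13


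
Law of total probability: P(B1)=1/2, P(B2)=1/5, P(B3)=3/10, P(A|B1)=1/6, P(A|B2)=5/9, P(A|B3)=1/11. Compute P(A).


P(A) = P(A|B1)P(B1) + P(A|B2)P(B2) + P(A|B3)P(B3)
= 1/6*1/2 + 5/9*1/5 + 1/11*3/10
= 1/12 + 1/9 + 3/110 = 439/1980

439/1980


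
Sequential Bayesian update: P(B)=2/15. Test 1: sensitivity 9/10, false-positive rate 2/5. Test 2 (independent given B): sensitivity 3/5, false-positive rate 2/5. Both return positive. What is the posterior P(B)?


After test 1: P(+) = 9/10*2/15 + 2/5*13/15 = 7/15
P(B|+) = (3/25)/(7/15) = 9/35
After test 2 (use post1 as new prior): P(+) = 3/5*9/35 + 2/5*26/35 = 79/175
P(B|+,+) = (27/175)/(79/175) = 27/79

27/79


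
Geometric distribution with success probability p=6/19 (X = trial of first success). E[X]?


For geometric (trials until first success), E[X] = 1/p = 1/(6/19) = 19/6

19/6


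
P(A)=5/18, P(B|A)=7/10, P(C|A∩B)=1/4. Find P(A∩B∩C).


P(A∩B∩C) = P(A) * P(B|A) * P(C|A∩B)
= 5/18 * 7/10 * 1/4
= 7/36 * 1/4 = 7/144

7/144


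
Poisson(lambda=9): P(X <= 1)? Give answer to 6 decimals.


P(X<=1) = e^(-9)*9^0/0! + e^(-9)*9^1/1!
≈ 0.0001234098 + 0.0011106882
= 0.0012340980
≈ 0.001234

0.001234


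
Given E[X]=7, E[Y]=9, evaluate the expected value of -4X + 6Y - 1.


E[-4X + 6Y - 1] = -4*E[X] + 6*E[Y] - 1
= (-4)*(7) + (6)*(9) + (-1)
= -28 + 54 - 1 = 25

25


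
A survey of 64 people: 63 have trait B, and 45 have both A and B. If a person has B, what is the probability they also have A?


P(A|B) = P(A∩B)/P(B) = (45/64)/(63/64) = 45/63 = 5/7

5/7


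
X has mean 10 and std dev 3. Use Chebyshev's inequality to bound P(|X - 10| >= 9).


k = 9/3 = 3
Chebyshev: P(|X-mu| >= k*sigma) <= 1/k^2 = 1/3^2 = 1/9

1/9


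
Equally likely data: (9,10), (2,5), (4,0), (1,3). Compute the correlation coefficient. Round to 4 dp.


Cov(X,Y) = 7.7500, Var(X) = 9.5000, Var(Y) = 13.2500
rho = Cov/(sqrt(VarX)*sqrt(VarY)) = 0.6908

0.6908


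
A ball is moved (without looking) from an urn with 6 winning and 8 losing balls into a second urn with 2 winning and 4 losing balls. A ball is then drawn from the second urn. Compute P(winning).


P(transfer winning) = 6/14 = 3/7; P(transfer losing) = 4/7
If winning transferred: Urn II has 3 winning of 7, so P(winning|winning moved) = 3/7
If losing transferred: Urn II has 2 winning of 7, so P(winning|losing moved) = 2/7
By total probability: P(winning) = 3/7*3/7 + 4/7*2/7 = 17/49

17/49


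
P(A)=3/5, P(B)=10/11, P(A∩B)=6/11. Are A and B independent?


P(A)*P(B) = 3/5*10/11 = 6/11
P(A∩B) = 6/11, which equals P(A)P(B), so independent

Yes, A and B are independent


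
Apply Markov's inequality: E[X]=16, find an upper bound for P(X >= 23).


Markov: P(X >= a) <= E[X]/a
P(X >= 23) <= 16/23

16/23


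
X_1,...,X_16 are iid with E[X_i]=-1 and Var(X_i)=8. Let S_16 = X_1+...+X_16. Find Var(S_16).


By independence, Var(S_n) = n*Var(X_1) = 16*8 = 128

128


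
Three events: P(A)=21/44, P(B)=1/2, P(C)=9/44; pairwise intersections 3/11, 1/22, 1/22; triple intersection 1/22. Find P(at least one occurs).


P(A∪B∪C) = P(A)+P(B)+P(C) - P(AB)-P(AC)-P(BC) + P(ABC)
= 21/44+1/2+9/44 - 3/11-1/22-1/22 + 1/22
= 19/22

19/22


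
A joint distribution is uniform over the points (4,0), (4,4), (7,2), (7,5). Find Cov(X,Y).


E[X]=11/2, E[Y]=11/4, E[XY]=65/4
Cov(X,Y) = E[XY] - E[X]E[Y] = 65/4 - 11/2*11/4 = 9/8

9/8


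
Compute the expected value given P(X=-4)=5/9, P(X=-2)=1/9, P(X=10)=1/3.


E[X] = sum(x * P(x))
= -4*5/9 - 2*1/9 + 10*1/3
= 8/9

8/9


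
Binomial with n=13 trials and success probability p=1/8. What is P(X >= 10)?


P(X>=10) = P(X=10) + P(X=11) + P(X=12) + P(X=13)
= 49049/274877906944 + 1911/274877906944 + 91/549755813888 + 1/549755813888
= 25503/137438953472

25503/137438953472


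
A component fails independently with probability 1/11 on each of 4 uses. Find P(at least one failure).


P(at least one) = 1 - P(none)
P(none) = (1 - 1/11)^4 = (10/11)^4 = 10000/14641
P(at least one) = 1 - 10000/14641 = 4641/14641

4641/14641


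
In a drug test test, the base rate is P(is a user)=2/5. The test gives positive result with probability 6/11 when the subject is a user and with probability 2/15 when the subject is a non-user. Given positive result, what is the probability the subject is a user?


P(A) = P(A|B)P(B) + P(A|B')P(B') = 6/11*2/5 + 2/15*3/5 = 82/275
P(B|A) = P(A|B)P(B)/P(A) = (12/55)/(82/275) = 30/41

30/41


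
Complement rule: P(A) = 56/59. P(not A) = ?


P(A') = 1 - P(A) = 1 - 56/59 = 3/59

3/59


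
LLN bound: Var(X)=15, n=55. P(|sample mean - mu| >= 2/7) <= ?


Var(Xbar) = Var(X)/n = 15/55
Chebyshev: P(|Xbar-mu| >= 2/7) <= Var(Xbar)/(2/7)^2 = (3/11)/(4/49) = 147/44
Bound exceeds 1, so trivial bound: 1

1


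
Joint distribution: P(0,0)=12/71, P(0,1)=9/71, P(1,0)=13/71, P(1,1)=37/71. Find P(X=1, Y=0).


Read from table: P(X=1, Y=0) = 13/71

13/71


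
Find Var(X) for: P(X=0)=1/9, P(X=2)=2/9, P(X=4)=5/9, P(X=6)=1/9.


E[X] = 10/3, E[X^2] = 124/9
Var(X) = E[X^2] - (E[X])^2 = 124/9 - (10/3)^2 = 8/3

8/3


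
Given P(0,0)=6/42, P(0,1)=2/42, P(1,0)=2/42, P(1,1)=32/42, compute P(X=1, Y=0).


Read from table: P(X=1, Y=0) = 2/42 = 1/21

1/21


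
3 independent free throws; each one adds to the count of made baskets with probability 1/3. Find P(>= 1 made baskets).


P(at least one) = 1 - P(none)
P(none) = (1 - 1/3)^3 = (2/3)^3 = 8/27
P(at least one) = 1 - 8/27 = 19/27

19/27


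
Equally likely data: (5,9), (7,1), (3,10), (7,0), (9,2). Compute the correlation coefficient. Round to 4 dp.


Cov(X,Y) = -7.2800, Var(X) = 4.1600, Var(Y) = 17.8400
rho = Cov/(sqrt(VarX)*sqrt(VarY)) = -0.8451

-0.8451


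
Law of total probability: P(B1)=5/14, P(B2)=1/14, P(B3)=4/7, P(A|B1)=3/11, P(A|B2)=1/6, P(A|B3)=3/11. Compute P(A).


P(A) = P(A|B1)P(B1) + P(A|B2)P(B2) + P(A|B3)P(B3)
= 3/11*5/14 + 1/6*1/14 + 3/11*4/7
= 15/154 + 1/84 + 12/77 = 35/132

35/132


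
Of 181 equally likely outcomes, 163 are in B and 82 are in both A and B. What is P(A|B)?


P(A|B) = P(A∩B)/P(B) = (82/181)/(163/181) = 82/163

82/163


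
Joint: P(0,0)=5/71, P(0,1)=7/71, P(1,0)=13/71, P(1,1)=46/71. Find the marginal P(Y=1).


P(Y=1) = P(0,1)+P(1,1) = 7/71 + 46/71 = 53/71

53/71


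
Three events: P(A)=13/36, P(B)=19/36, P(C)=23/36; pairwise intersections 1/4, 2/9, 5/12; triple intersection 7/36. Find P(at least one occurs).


P(A∪B∪C) = P(A)+P(B)+P(C) - P(AB)-P(AC)-P(BC) + P(ABC)
= 13/36+19/36+23/36 - 1/4-2/9-5/12 + 7/36
= 5/6

5/6


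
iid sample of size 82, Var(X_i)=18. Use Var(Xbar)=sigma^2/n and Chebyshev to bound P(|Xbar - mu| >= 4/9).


Var(Xbar) = Var(X)/n = 18/82
Chebyshev: P(|Xbar-mu| >= 4/9) <= Var(Xbar)/(4/9)^2 = (9/41)/(16/81) = 729/656
Bound exceeds 1, so trivial bound: 1

1


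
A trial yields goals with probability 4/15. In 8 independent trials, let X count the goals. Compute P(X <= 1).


P(X<=1) = P(X=0) + P(X=1)
= 214358881/2562890625 + 623589472/2562890625
= 837948353/2562890625

837948353/2562890625


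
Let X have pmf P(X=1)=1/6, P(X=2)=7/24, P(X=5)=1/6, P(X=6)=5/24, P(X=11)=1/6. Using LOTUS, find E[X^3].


E[X^3] = sum(g(x)*P(x))
= 1*1/6 + 8*7/24 + 125*1/6 + 216*5/24 + 1331*1/6
= 1741/6

1741/6


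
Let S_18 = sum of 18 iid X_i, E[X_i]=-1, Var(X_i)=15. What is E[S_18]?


E[S_n] = n*E[X_1] = 18*-1 = -18

-18


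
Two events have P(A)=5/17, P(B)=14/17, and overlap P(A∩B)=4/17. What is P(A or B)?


P(A∪B) = P(A) + P(B) - P(A∩B)
= 5/17 + 14/17 - 4/17 = 15/17

15/17


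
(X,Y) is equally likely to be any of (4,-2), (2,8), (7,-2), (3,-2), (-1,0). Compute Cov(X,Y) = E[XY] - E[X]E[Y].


E[X]=3, E[Y]=2/5, E[XY]=-12/5
Cov(X,Y) = E[XY] - E[X]E[Y] = -12/5 - 3*2/5 = -18/5

-18/5


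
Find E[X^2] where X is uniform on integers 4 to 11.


E[X^2] = (1/8) * sum(x^2 for x=4..11)
= 492/8 = 123/2

123/2


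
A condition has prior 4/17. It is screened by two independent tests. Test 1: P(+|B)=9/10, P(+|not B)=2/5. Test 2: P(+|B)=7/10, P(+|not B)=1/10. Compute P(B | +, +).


After test 1: P(+) = 9/10*4/17 + 2/5*13/17 = 44/85
P(B|+) = (18/85)/(44/85) = 9/22
After test 2 (use post1 as new prior): P(+) = 7/10*9/22 + 1/10*13/22 = 19/55
P(B|+,+) = (63/220)/(19/55) = 63/76

63/76


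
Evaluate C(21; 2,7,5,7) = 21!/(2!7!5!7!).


21! = 51090942171709440000
Denominator: 2!=2 * 7!=5040 * 5!=120 * 7!=5040
Coefficient = 51090942171709440000 / 6096384000 = 8380532160

8380532160


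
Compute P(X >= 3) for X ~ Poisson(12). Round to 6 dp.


P(X>=3) = 1 - P(X<=2) = 1 - (e^(-12)*12^0/0! + e^(-12)*12^1/1! + e^(-12)*12^2/2!)
≈ 1 - (0.0000061442 + 0.0000737305 + 0.0004423833)
= 1 - 0.0005222580 = 0.9994777420
≈ 0.999478

0.999478


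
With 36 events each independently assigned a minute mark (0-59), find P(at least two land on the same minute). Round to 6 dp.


P(all different) = prod((60-i)/60 for i=0..35) = 0.000001
P(at least one match) = 1 - 0.000001 = 0.999999

0.999999


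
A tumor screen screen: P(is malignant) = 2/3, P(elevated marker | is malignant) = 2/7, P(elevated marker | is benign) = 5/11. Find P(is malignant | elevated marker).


P(A) = P(A|B)P(B) + P(A|B')P(B') = 2/7*2/3 + 5/11*1/3 = 79/231
P(B|A) = P(A|B)P(B)/P(A) = (4/21)/(79/231) = 44/79

44/79


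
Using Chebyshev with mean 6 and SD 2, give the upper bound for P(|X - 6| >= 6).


k = 6/2 = 3
Chebyshev: P(|X-mu| >= k*sigma) <= 1/k^2 = 1/3^2 = 1/9

1/9


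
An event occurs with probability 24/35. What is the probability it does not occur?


P(A') = 1 - P(A) = 1 - 24/35 = 11/35

11/35


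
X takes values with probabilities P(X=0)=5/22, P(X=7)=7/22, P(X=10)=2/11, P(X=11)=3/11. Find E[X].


E[X] = sum(x * P(x))
= 0*5/22 + 7*7/22 + 10*2/11 + 11*3/11
= 155/22

155/22


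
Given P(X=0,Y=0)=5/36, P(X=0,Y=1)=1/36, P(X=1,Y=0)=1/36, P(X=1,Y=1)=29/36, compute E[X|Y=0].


P(Y=0) = 6/36
E[X|Y=0] = (0*5 + 1*1)/6 = 1/6

1/6


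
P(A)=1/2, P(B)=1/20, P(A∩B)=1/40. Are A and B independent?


P(A)*P(B) = 1/2*1/20 = 1/40
P(A∩B) = 1/40, which equals P(A)P(B), so independent

Yes, A and B are independent


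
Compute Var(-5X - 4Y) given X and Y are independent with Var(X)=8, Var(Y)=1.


Independence => Cov(X,Y)=0
Var(-5X - 4Y) = (-5)^2*Var(X) + (-4)^2*Var(Y)
= 25*8 + 16*1 = 216

216


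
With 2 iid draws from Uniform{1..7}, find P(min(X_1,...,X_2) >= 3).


P(min >= 3) = P(all X_i >= 3) = (P(X_1 >= 3))^2
= (5/7)^2 = 25/49

25/49


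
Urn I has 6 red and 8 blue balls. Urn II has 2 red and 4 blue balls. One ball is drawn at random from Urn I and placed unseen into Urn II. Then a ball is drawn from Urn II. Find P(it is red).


P(transfer red) = 6/14 = 3/7; P(transfer blue) = 4/7
If red transferred: Urn II has 3 red of 7, so P(red|red moved) = 3/7
If blue transferred: Urn II has 2 red of 7, so P(red|blue moved) = 2/7
By total probability: P(red) = 3/7*3/7 + 4/7*2/7 = 17/49

17/49


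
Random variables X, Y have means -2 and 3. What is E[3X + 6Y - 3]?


E[3X + 6Y - 3] = 3*E[X] + 6*E[Y] - 3
= (3)*(-2) + (6)*(3) + (-3)
= -6 + 18 - 3 = 9

9


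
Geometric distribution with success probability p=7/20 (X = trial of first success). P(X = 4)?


P(X=4) = (1-p)^3 * p = (13/20)^3 * 7/20
= 2197/8000 * 7/20 = 15379/160000

15379/160000


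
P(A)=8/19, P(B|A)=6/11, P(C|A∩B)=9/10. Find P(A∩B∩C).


P(A∩B∩C) = P(A) * P(B|A) * P(C|A∩B)
= 8/19 * 6/11 * 9/10
= 48/209 * 9/10 = 216/1045

216/1045


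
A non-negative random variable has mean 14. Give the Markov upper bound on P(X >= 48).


Markov: P(X >= a) <= E[X]/a
P(X >= 48) <= 14/48 = 7/24

7/24


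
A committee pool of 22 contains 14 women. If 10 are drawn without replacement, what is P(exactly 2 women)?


P(X=2) = C(14,2)*C(8,8) / C(22,10)
= 91*1 / 646646
= 91/646646 = 1/7106

1/7106


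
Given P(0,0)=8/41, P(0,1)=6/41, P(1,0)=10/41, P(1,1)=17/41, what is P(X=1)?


P(X=1) = P(1,0)+P(1,1) = 10/41 + 17/41 = 27/41

27/41


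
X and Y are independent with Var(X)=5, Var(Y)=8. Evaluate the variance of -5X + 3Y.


Independence => Cov(X,Y)=0
Var(-5X + 3Y) = (-5)^2*Var(X) + 3^2*Var(Y)
= 25*5 + 9*8 = 197

197


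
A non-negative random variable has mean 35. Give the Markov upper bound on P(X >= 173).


Markov: P(X >= a) <= E[X]/a
P(X >= 173) <= 35/173

35/173


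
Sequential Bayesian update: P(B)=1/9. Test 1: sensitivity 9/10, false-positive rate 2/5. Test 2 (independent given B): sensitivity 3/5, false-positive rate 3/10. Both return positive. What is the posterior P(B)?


After test 1: P(+) = 9/10*1/9 + 2/5*8/9 = 41/90
P(B|+) = (1/10)/(41/90) = 9/41
After test 2 (use post1 as new prior): P(+) = 3/5*9/41 + 3/10*32/41 = 15/41
P(B|+,+) = (27/205)/(15/41) = 9/25

9/25


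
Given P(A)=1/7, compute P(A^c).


P(A') = 1 - P(A) = 1 - 1/7 = 6/7

6/7


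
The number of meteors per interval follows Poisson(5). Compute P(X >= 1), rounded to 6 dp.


P(X>=1) = 1 - P(X<=0) = 1 - (e^(-5)*5^0/0!)
≈ 1 - 0.0067379470 = 0.9932620530
≈ 0.993262

0.993262


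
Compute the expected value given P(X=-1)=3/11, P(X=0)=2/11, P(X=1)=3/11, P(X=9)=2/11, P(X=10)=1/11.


E[X] = sum(x * P(x))
= -1*3/11 + 0*2/11 + 1*3/11 + 9*2/11 + 10*1/11
= 28/11

28/11


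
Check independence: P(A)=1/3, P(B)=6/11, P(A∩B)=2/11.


P(A)*P(B) = 1/3*6/11 = 2/11
P(A∩B) = 2/11, which equals P(A)P(B), so independent

Yes, A and B are independent


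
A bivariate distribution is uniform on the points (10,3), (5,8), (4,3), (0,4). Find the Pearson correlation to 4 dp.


Cov(X,Y) = -0.8750, Var(X) = 12.6875, Var(Y) = 4.2500
rho = Cov/(sqrt(VarX)*sqrt(VarY)) = -0.1192

-0.1192


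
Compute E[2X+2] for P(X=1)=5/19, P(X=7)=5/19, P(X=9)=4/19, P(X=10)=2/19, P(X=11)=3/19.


E[2X+2] = sum(g(x)*P(x))
= 4*5/19 + 16*5/19 + 20*4/19 + 22*2/19 + 24*3/19
= 296/19

296/19


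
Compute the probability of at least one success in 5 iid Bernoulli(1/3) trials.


P(at least one) = 1 - P(none)
P(none) = (1 - 1/3)^5 = (2/3)^5 = 32/243
P(at least one) = 1 - 32/243 = 211/243

211/243


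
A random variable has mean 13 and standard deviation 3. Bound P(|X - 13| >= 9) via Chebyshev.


k = 9/3 = 3
Chebyshev: P(|X-mu| >= k*sigma) <= 1/k^2 = 1/3^2 = 1/9

1/9


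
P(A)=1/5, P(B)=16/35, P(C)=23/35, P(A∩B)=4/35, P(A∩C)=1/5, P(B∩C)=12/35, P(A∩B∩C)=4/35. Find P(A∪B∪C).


P(A∪B∪C) = P(A)+P(B)+P(C) - P(AB)-P(AC)-P(BC) + P(ABC)
= 1/5+16/35+23/35 - 4/35-1/5-12/35 + 4/35
= 27/35

27/35


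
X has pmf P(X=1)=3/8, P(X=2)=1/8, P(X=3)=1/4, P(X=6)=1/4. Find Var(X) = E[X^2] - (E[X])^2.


E[X] = 23/8, E[X^2] = 97/8
Var(X) = E[X^2] - (E[X])^2 = 97/8 - (23/8)^2 = 247/64

247/64


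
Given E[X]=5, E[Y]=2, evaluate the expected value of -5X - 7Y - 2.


E[-5X - 7Y - 2] = -5*E[X] - 7*E[Y] - 2
= (-5)*(5) + (-7)*(2) + (-2)
= -25 - 14 - 2 = -41

-41


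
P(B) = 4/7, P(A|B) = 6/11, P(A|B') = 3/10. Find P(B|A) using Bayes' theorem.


P(A) = P(A|B)P(B) + P(A|B')P(B') = 6/11*4/7 + 3/10*3/7 = 339/770
P(B|A) = P(A|B)P(B)/P(A) = (24/77)/(339/770) = 80/113

80/113
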